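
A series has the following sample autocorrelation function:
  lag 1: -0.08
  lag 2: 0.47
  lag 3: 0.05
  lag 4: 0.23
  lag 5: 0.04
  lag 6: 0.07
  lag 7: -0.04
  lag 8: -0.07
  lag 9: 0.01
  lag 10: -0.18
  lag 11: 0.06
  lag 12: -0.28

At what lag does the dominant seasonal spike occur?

The largest autocorrelation is r_2 = 0.47, with a weaker echo at lag 4 (0.23); the remaining lags stay at or below 0.07.
The dominant spike at lag 2 indicates a seasonal period of 2.

2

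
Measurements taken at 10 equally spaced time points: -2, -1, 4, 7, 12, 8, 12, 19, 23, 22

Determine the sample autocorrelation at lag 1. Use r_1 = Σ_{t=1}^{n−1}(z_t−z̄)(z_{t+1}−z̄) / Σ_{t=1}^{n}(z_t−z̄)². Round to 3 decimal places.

0.688

Mean z̄ = (-2 − 1 + 4 + 7 + 12 + 8 + 12 + 19 + 23 + 22)/10 = 10.4000
Numerator Σ_{t=1}^{9}(z_t−z̄)(z_{t+1}−z̄) = 491.2400
Denominator Σ(z_t−z̄)² = 714.4000
r_1 = 491.2400 / 714.4000 = 0.688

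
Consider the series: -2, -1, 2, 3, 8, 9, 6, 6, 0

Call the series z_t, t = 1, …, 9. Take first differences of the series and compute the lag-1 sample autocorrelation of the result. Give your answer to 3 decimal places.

0.137

First differences Δz: 1, 3, 1, 5, 1, -3, 0, -6
Mean of differences = 0.2500
Numerator Σ(Δz_t−Δz̄)(Δz_{t+1}−Δz̄) = 11.1875
Denominator Σ(Δz_t−Δz̄)² = 81.5000
r_1(Δz) = 11.1875 / 81.5000 = 0.137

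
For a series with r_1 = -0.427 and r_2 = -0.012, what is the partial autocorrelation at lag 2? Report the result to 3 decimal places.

-0.238

φ_{22} = (r_2 − r_1²) / (1 − r_1²)
r_1² = (-0.427)² = 0.182329
Numerator = -0.012 − 0.1823 = -0.1943; denominator = 1 − 0.1823 = 0.8177
φ_{22} = -0.1943 / 0.8177 = -0.238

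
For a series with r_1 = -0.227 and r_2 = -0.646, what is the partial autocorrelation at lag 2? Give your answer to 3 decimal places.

φ_{22} = (r_2 − r_1²) / (1 − r_1²)
r_1² = (-0.227)² = 0.051529
Numerator = -0.646 − 0.0515 = -0.6975; denominator = 1 − 0.0515 = 0.9485
φ_{22} = -0.6975 / 0.9485 = -0.735

-0.735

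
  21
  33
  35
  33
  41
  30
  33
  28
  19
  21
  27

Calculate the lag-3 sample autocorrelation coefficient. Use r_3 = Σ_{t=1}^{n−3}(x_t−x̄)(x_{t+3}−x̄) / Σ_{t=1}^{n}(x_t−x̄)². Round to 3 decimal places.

Mean x̄ = (21 + 33 + 35 + 33 + 41 + 30 + 33 + 28 + 19 + 21 + 27)/11 = 29.1818
Numerator Σ_{t=1}^{8}(x_t−x̄)(x_{t+3}−x̄) = -17.7355
Denominator Σ(x_t−x̄)² = 461.6364
r_3 = -17.7355 / 461.6364 = -0.038

-0.038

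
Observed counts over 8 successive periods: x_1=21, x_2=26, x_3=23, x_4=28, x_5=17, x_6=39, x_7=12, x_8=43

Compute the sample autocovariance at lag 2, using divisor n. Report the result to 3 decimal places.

Mean x̄ = (21 + 26 + 23 + 28 + 17 + 39 + 12 + 43)/8 = 26.1250
Deviations: -5.1250, -0.1250, -3.1250, 1.8750, -9.1250, 12.8750, -14.1250, 16.8750
Σ_{t=1}^{6}(x_t−x̄)(x_{t+2}−x̄) = 414.5938
γ_2 = 414.5938 / 8 = 51.824

51.824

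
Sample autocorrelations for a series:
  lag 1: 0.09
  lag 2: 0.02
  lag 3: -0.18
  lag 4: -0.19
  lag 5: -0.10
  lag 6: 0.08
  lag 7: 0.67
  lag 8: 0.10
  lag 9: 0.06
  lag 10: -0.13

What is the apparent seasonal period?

The largest autocorrelation is r_7 = 0.67; the remaining lags stay at or below 0.10.
The dominant spike at lag 7 indicates a seasonal period of 7.

7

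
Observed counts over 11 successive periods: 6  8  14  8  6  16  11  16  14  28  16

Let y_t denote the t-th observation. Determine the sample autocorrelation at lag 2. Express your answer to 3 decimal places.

0.160

Mean ȳ = (6 + 8 + 14 + 8 + 6 + 16 + 11 + 16 + 14 + 28 + 16)/11 = 13.0000
Numerator Σ_{t=1}^{9}(y_t−ȳ)(y_{t+2}−ȳ) = 65.0000
Denominator Σ(y_t−ȳ)² = 406.0000
r_2 = 65.0000 / 406.0000 = 0.160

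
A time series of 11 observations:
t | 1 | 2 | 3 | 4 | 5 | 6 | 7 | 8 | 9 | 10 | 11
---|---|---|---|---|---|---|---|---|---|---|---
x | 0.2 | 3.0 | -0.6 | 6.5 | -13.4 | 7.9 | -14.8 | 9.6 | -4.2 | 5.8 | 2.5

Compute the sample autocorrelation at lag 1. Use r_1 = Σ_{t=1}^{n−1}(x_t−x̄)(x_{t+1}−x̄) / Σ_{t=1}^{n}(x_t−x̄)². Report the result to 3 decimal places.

Mean x̄ = (0.2 + 3.0 − 0.6 + 6.5 − 13.4 + 7.9 − 14.8 + 9.6 − 4.2 + 5.8 + 2.5)/11 = 0.2273
Numerator Σ_{t=1}^{10}(x_t−x̄)(x_{t+1}−x̄) = -507.2462
Denominator Σ(x_t−x̄)² = 661.7818
r_1 = -507.2462 / 661.7818 = -0.766

-0.766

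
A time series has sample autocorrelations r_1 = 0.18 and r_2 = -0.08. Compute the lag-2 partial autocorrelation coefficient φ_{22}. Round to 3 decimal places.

φ_{22} = (r_2 − r_1²) / (1 − r_1²)
r_1² = (0.18)² = 0.0324
Numerator = -0.08 − 0.0324 = -0.1124; denominator = 1 − 0.0324 = 0.9676
φ_{22} = -0.1124 / 0.9676 = -0.116

-0.116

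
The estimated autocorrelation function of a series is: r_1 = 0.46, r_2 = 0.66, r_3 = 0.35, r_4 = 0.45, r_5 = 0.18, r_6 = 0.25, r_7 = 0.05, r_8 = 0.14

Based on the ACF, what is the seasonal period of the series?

2

The largest autocorrelation is r_2 = 0.66; the remaining lags stay at or below 0.46.
The dominant spike at lag 2 indicates a seasonal period of 2.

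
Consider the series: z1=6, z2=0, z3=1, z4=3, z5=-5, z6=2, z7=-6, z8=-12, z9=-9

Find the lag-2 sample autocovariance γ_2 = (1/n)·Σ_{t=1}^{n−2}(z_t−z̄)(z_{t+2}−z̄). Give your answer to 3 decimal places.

5.112

Mean z̄ = (6 + 0 + 1 + 3 − 5 + 2 − 6 − 12 − 9)/9 = -2.2222
Σ_{t=1}^{7}(z_t−z̄)(z_{t+2}−z̄) = 46.0123
γ_2 = 46.0123 / 9 = 5.112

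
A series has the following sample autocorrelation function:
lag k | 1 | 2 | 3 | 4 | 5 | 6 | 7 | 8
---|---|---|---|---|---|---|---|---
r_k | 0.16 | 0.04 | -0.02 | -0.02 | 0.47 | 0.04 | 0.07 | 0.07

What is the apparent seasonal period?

5

The largest autocorrelation is r_5 = 0.47; the remaining lags stay at or below 0.16.
The dominant spike at lag 5 indicates a seasonal period of 5.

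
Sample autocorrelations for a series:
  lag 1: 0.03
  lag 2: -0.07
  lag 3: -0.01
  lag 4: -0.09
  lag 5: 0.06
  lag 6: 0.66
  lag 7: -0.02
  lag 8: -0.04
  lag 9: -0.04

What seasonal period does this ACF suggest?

The largest autocorrelation is r_6 = 0.66; the remaining lags stay at or below 0.06.
The dominant spike at lag 6 indicates a seasonal period of 6.

6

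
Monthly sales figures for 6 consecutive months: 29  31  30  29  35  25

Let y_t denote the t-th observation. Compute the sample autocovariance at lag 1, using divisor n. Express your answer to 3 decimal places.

-5.032

Mean ȳ = (29 + 31 + 30 + 29 + 35 + 25)/6 = 29.8333
Deviations: -0.8333, 1.1667, 0.1667, -0.8333, 5.1667, -4.8333
Σ_{t=1}^{5}(y_t−ȳ)(y_{t+1}−ȳ) = -30.1944
γ_1 = -30.1944 / 6 = -5.032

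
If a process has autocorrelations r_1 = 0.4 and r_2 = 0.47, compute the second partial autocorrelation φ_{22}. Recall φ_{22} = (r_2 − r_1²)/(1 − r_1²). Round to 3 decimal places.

0.369

φ_{22} = (r_2 − r_1²) / (1 − r_1²)
r_1² = (0.4)² = 0.16
Numerator = 0.47 − 0.1600 = 0.3100; denominator = 1 − 0.1600 = 0.8400
φ_{22} = 0.3100 / 0.8400 = 0.369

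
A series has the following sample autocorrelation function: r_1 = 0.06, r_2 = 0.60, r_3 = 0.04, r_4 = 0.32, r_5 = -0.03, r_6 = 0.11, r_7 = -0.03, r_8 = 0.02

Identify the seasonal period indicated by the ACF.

2

The largest autocorrelation is r_2 = 0.60, with a weaker echo at lag 4 (0.32); the remaining lags stay at or below 0.11.
The dominant spike at lag 2 indicates a seasonal period of 2.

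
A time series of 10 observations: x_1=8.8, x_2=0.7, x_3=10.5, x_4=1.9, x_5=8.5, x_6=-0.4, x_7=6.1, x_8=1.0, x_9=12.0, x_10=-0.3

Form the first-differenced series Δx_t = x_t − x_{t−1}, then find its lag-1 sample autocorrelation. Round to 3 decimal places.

First differences Δx: -8.1, 9.8, -8.6, 6.6, -8.9, 6.5, -5.1, 11.0, -12.3
Mean of differences = -1.0111
Numerator Σ(Δx_t−Δx̄)(Δx_{t+1}−Δx̄) = -551.1568
Denominator Σ(Δx_t−Δx̄)² = 689.7289
r_1(Δx) = -551.1568 / 689.7289 = -0.799

-0.799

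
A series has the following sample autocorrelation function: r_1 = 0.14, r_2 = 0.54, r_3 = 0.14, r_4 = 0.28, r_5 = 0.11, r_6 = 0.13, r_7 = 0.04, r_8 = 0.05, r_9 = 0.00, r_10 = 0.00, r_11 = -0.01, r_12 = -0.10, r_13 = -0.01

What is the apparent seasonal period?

The largest autocorrelation is r_2 = 0.54, with a weaker echo at lag 4 (0.28); the remaining lags stay at or below 0.14.
The dominant spike at lag 2 indicates a seasonal period of 2.

2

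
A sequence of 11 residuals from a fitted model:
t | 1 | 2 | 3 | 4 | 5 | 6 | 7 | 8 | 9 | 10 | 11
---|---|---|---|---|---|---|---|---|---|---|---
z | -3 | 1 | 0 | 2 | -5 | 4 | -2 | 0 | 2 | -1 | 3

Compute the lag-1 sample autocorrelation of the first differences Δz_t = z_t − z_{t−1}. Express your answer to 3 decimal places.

-0.749

First differences Δz: 4, -1, 2, -7, 9, -6, 2, 2, -3, 4
Mean of differences = 0.6000
Numerator Σ(Δz_t−Δz̄)(Δz_{t+1}−Δz̄) = -162.1600
Denominator Σ(Δz_t−Δz̄)² = 216.4000
r_1(Δz) = -162.1600 / 216.4000 = -0.749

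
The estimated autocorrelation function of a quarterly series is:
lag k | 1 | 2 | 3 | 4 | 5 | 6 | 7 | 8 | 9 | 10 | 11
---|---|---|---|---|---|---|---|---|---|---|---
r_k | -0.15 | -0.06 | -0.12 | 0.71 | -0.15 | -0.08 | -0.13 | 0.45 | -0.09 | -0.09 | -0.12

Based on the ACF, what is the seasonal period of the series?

4

The largest autocorrelation is r_4 = 0.71, with a weaker echo at lag 8 (0.45); the remaining lags stay at or below -0.06.
The dominant spike at lag 4 indicates a seasonal period of 4.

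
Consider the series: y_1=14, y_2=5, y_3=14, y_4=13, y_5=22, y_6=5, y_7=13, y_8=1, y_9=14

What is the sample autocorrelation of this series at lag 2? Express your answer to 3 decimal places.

Mean ȳ = (14 + 5 + 14 + 13 + 22 + 5 + 13 + 1 + 14)/9 = 11.2222
Σ(y_t−ȳ)(y_{t+2}−ȳ) = (7.7160) + (-11.0617) + (29.9383) + (-11.0617) + (19.1605) + (63.6049) + (4.9383) = 103.2346
Denominator Σ(y_t−ȳ)² = 327.5556
r_2 = 103.2346 / 327.5556 = 0.315

0.315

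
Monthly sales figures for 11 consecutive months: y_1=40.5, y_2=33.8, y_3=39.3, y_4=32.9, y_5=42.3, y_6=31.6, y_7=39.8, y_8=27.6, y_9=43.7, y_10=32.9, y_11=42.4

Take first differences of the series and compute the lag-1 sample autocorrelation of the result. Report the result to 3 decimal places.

-0.893

First differences Δy: -6.7, 5.5, -6.4, 9.4, -10.7, 8.2, -12.2, 16.1, -10.8, 9.5
Mean of differences = 0.1900
Numerator Σ(Δy_t−Δȳ)(Δy_{t+1}−Δȳ) = -893.3351
Denominator Σ(Δy_t−Δȳ)² = 1000.7690
r_1(Δy) = -893.3351 / 1000.7690 = -0.893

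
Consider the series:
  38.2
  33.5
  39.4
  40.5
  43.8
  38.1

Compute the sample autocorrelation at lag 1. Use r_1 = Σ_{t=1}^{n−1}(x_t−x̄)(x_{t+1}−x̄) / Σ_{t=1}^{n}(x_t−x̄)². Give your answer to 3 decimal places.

0.101

Mean x̄ = (38.2 + 33.5 + 39.4 + 40.5 + 43.8 + 38.1)/6 = 38.9167
Deviations from mean: -0.7167, -5.4167, 0.4833, 1.5833, 4.8833, -0.8167
Σ(x_t−x̄)(x_{t+1}−x̄) = (3.8819) + (-2.6181) + (0.7653) + (7.7319) + (-3.9881) = 5.7731
Denominator Σ(x_t−x̄)² = 57.1083
r_1 = 5.7731 / 57.1083 = 0.101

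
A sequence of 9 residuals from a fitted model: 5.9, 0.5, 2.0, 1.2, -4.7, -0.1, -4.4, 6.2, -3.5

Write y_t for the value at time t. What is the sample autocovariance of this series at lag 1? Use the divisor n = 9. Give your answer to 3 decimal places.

Mean ȳ = (5.9 + 0.5 + 2.0 + 1.2 − 4.7 − 0.1 − 4.4 + 6.2 − 3.5)/9 = 0.3444
Σ_{t=1}^{8}(y_t−ȳ)(y_{t+1}−ȳ) = -47.7198
γ_1 = -47.7198 / 9 = -5.302

-5.302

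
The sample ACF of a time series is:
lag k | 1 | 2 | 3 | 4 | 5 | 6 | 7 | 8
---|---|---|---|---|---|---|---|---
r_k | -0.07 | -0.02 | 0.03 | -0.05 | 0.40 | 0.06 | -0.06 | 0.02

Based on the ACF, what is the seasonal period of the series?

5

The largest autocorrelation is r_5 = 0.40; the remaining lags stay at or below 0.06.
The dominant spike at lag 5 indicates a seasonal period of 5.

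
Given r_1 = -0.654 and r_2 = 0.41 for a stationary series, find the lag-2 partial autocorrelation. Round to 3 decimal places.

φ_{22} = (r_2 − r_1²) / (1 − r_1²)
r_1² = (-0.654)² = 0.427716
Numerator = 0.41 − 0.4277 = -0.0177; denominator = 1 − 0.4277 = 0.5723
φ_{22} = -0.0177 / 0.5723 = -0.031

-0.031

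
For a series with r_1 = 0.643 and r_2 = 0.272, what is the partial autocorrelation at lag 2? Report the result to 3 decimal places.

φ_{22} = (r_2 − r_1²) / (1 − r_1²)
r_1² = (0.643)² = 0.413449
Numerator = 0.272 − 0.4134 = -0.1414; denominator = 1 − 0.4134 = 0.5866
φ_{22} = -0.1414 / 0.5866 = -0.241

-0.241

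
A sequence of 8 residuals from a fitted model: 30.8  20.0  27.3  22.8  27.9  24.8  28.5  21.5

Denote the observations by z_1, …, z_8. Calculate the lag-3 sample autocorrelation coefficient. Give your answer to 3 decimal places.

Mean z̄ = (30.8 + 20.0 + 27.3 + 22.8 + 27.9 + 24.8 + 28.5 + 21.5)/8 = 25.4500
Deviations from mean: 5.3500, -5.4500, 1.8500, -2.6500, 2.4500, -0.6500, 3.0500, -3.9500
Σ(z_t−z̄)(z_{t+3}−z̄) = (-14.1775) + (-13.3525) + (-1.2025) + (-8.0825) + (-9.6775) = -46.4925
Denominator Σ(z_t−z̄)² = 100.1000
r_3 = -46.4925 / 100.1000 = -0.464

-0.464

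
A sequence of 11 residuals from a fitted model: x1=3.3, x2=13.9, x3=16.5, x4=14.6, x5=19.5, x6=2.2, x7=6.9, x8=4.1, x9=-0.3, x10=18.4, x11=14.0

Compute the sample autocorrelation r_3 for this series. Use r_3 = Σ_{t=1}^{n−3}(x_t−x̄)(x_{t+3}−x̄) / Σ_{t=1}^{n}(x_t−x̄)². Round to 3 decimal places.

Mean x̄ = (3.3 + 13.9 + 16.5 + 14.6 + 19.5 + 2.2 + 6.9 + 4.1 − 0.3 + 18.4 + 14.0)/11 = 10.2818
Numerator Σ_{t=1}^{8}(x_t−x̄)(x_{t+3}−x̄) = -83.5574
Denominator Σ(x_t−x̄)² = 510.7964
r_3 = -83.5574 / 510.7964 = -0.164

-0.164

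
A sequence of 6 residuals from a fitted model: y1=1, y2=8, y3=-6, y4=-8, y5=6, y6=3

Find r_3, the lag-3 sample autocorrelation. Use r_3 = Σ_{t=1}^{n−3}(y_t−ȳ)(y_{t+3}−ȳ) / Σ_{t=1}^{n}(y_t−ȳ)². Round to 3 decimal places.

Mean ȳ = (1 + 8 − 6 − 8 + 6 + 3)/6 = 0.6667
Deviations from mean: 0.3333, 7.3333, -6.6667, -8.6667, 5.3333, 2.3333
Numerator Σ_{t=1}^{3}(y_t−ȳ)(y_{t+3}−ȳ) = 20.6667
Denominator Σ(y_t−ȳ)² = 207.3333
r_3 = 20.6667 / 207.3333 = 0.100

0.100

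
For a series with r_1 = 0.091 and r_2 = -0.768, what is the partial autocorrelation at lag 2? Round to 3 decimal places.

-0.783

φ_{22} = (r_2 − r_1²) / (1 − r_1²)
r_1² = (0.091)² = 0.008281
Numerator = -0.768 − 0.0083 = -0.7763; denominator = 1 − 0.0083 = 0.9917
φ_{22} = -0.7763 / 0.9917 = -0.783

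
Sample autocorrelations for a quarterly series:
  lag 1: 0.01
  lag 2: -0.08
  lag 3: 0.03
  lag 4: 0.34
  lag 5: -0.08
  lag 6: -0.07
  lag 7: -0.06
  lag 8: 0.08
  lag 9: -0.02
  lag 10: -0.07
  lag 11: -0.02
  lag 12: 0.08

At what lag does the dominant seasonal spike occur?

The largest autocorrelation is r_4 = 0.34; the remaining lags stay at or below 0.08.
The dominant spike at lag 4 indicates a seasonal period of 4.

4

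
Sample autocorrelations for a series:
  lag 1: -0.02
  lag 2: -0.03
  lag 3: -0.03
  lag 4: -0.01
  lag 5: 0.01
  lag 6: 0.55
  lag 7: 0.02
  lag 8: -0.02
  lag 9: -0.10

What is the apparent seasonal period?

6

The largest autocorrelation is r_6 = 0.55; the remaining lags stay at or below 0.02.
The dominant spike at lag 6 indicates a seasonal period of 6.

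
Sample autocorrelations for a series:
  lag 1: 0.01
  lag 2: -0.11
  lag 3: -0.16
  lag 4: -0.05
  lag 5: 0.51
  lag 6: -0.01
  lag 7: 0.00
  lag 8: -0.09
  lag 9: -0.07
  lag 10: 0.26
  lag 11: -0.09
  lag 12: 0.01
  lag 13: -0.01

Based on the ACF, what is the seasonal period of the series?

5

The largest autocorrelation is r_5 = 0.51, with a weaker echo at lag 10 (0.26); the remaining lags stay at or below 0.01.
The dominant spike at lag 5 indicates a seasonal period of 5.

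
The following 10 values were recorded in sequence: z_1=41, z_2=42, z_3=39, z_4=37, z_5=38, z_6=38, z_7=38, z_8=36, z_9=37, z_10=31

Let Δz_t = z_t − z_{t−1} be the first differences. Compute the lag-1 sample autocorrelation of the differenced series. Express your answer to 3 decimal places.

-0.307

First differences Δz: 1, -3, -2, 1, 0, 0, -2, 1, -6
Mean of differences = -1.1111
Numerator Σ(Δz_t−Δz̄)(Δz_{t+1}−Δz̄) = -13.7901
Denominator Σ(Δz_t−Δz̄)² = 44.8889
r_1(Δz) = -13.7901 / 44.8889 = -0.307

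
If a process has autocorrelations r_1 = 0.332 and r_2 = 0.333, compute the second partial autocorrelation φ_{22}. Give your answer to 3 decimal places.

0.250

φ_{22} = (r_2 − r_1²) / (1 − r_1²)
r_1² = (0.332)² = 0.110224
Numerator = 0.333 − 0.1102 = 0.2228; denominator = 1 − 0.1102 = 0.8898
φ_{22} = 0.2228 / 0.8898 = 0.250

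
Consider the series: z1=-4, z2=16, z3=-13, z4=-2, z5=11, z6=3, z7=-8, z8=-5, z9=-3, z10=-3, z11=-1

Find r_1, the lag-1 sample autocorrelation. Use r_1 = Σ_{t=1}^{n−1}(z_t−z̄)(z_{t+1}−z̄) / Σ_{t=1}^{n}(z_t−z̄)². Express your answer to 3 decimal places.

-0.290

Mean z̄ = (-4 + 16 − 13 − 2 + 11 + 3 − 8 − 5 − 3 − 3 − 1)/11 = -0.8182
Numerator Σ_{t=1}^{10}(z_t−z̄)(z_{t+1}−z̄) = -195.9421
Denominator Σ(z_t−z̄)² = 675.6364
r_1 = -195.9421 / 675.6364 = -0.290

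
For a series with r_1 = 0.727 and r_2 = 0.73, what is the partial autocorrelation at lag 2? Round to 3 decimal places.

φ_{22} = (r_2 − r_1²) / (1 − r_1²)
r_1² = (0.727)² = 0.528529
Numerator = 0.73 − 0.5285 = 0.2015; denominator = 1 − 0.5285 = 0.4715
φ_{22} = 0.2015 / 0.4715 = 0.427

0.427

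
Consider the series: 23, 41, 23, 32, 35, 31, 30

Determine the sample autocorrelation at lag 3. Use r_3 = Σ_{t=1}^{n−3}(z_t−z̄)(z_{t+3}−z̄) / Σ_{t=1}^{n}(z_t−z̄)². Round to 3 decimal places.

Mean z̄ = (23 + 41 + 23 + 32 + 35 + 31 + 30)/7 = 30.7143
Σ(z_t−z̄)(z_{t+3}−z̄) = (-9.9184) + (44.0816) + (-2.2041) + (-0.9184) = 31.0408
Denominator Σ(z_t−z̄)² = 245.4286
r_3 = 31.0408 / 245.4286 = 0.126

0.126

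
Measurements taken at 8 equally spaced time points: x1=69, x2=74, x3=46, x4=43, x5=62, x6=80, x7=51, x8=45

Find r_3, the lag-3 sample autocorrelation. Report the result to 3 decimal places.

Mean x̄ = (69 + 74 + 46 + 43 + 62 + 80 + 51 + 45)/8 = 58.7500
Deviations from mean: 10.2500, 15.2500, -12.7500, -15.7500, 3.2500, 21.2500, -7.7500, -13.7500
Σ(x_t−x̄)(x_{t+3}−x̄) = (-161.4375) + (49.5625) + (-270.9375) + (122.0625) + (-44.6875) = -305.4375
Denominator Σ(x_t−x̄)² = 1459.5000
r_3 = -305.4375 / 1459.5000 = -0.209

-0.209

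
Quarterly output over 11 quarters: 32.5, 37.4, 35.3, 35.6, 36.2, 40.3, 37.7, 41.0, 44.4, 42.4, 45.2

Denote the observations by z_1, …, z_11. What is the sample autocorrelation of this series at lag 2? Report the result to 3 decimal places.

Mean z̄ = (32.5 + 37.4 + 35.3 + 35.6 + 36.2 + 40.3 + 37.7 + 41.0 + 44.4 + 42.4 + 45.2)/11 = 38.9091
Numerator Σ_{t=1}^{9}(z_t−z̄)(z_{t+2}−z̄) = 74.6862
Denominator Σ(z_t−z̄)² = 164.3491
r_2 = 74.6862 / 164.3491 = 0.454

0.454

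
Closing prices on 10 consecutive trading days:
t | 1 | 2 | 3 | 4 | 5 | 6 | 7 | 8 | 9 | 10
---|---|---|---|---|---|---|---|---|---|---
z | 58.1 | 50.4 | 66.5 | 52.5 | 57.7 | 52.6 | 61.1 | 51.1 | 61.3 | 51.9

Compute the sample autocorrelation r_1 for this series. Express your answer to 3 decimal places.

-0.791

Mean z̄ = (58.1 + 50.4 + 66.5 + 52.5 + 57.7 + 52.6 + 61.1 + 51.1 + 61.3 + 51.9)/10 = 56.3200
Numerator Σ_{t=1}^{9}(z_t−z̄)(z_{t+1}−z̄) = -210.8364
Denominator Σ(z_t−z̄)² = 266.6160
r_1 = -210.8364 / 266.6160 = -0.791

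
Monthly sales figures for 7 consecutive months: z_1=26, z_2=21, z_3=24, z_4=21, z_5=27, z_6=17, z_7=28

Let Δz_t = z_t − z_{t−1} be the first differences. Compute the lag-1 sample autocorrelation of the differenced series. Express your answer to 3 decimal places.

First differences Δz: -5, 3, -3, 6, -10, 11
Mean of differences = 0.3333
Numerator Σ(Δz_t−Δz̄)(Δz_{t+1}−Δz̄) = -210.7778
Denominator Σ(Δz_t−Δz̄)² = 299.3333
r_1(Δz) = -210.7778 / 299.3333 = -0.704

-0.704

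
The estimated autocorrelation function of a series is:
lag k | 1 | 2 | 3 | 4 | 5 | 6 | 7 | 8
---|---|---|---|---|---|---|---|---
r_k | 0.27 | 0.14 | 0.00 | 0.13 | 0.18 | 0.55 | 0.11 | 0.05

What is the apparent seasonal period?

6

The largest autocorrelation is r_6 = 0.55; the remaining lags stay at or below 0.27. The elevated value at lag 1 (0.27), dropping to 0.14 at lag 2, reflects decaying short-term dependence rather than seasonality.
The dominant spike at lag 6 indicates a seasonal period of 6.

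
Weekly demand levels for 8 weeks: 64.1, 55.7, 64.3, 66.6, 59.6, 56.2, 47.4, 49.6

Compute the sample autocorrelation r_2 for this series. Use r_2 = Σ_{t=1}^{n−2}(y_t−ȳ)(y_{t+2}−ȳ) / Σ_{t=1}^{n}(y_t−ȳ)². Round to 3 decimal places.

Mean ȳ = (64.1 + 55.7 + 64.3 + 66.6 + 59.6 + 56.2 + 47.4 + 49.6)/8 = 57.9375
Deviations from mean: 6.1625, -2.2375, 6.3625, 8.6625, 1.6625, -1.7375, -10.5375, -8.3375
Σ(y_t−ȳ)(y_{t+2}−ȳ) = (39.2089) + (-19.3823) + (10.5777) + (-15.0511) + (-17.5186) + (14.4864) = 12.3209
Denominator Σ(y_t−ȳ)² = 344.8388
r_2 = 12.3209 / 344.8388 = 0.036

0.036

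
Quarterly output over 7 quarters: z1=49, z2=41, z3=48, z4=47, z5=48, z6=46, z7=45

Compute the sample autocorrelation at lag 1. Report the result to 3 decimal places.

Mean z̄ = (49 + 41 + 48 + 47 + 48 + 46 + 45)/7 = 46.2857
Σ(z_t−z̄)(z_{t+1}−z̄) = (-14.3469) + (-9.0612) + (1.2245) + (1.2245) + (-0.4898) + (0.3673) = -21.0816
Denominator Σ(z_t−z̄)² = 43.4286
r_1 = -21.0816 / 43.4286 = -0.485

-0.485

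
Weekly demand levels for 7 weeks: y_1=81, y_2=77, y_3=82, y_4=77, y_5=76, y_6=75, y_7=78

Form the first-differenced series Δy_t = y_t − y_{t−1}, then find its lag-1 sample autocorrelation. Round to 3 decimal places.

First differences Δy: -4, 5, -5, -1, -1, 3
Mean of differences = -0.5000
Numerator Σ(Δy_t−Δȳ)(Δy_{t+1}−Δȳ) = -43.2500
Denominator Σ(Δy_t−Δȳ)² = 75.5000
r_1(Δy) = -43.2500 / 75.5000 = -0.573

-0.573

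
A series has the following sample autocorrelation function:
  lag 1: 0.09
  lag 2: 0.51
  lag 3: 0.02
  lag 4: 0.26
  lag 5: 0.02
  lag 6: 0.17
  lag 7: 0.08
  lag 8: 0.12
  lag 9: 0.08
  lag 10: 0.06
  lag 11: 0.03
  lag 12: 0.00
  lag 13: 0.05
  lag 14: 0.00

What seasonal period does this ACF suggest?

2

The largest autocorrelation is r_2 = 0.51, with weaker echoes at lags 4 (0.26) and 6 (0.17); the remaining lags stay at or below 0.12.
The dominant spike at lag 2 indicates a seasonal period of 2.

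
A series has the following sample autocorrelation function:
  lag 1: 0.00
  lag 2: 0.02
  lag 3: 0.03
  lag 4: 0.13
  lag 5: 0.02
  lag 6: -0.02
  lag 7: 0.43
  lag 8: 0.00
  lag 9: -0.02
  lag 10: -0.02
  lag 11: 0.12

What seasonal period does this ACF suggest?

7

The largest autocorrelation is r_7 = 0.43; the remaining lags stay at or below 0.13.
The dominant spike at lag 7 indicates a seasonal period of 7.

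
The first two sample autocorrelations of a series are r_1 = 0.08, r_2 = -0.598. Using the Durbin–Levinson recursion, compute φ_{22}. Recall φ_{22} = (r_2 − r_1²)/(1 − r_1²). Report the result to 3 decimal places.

-0.608

φ_{22} = (r_2 − r_1²) / (1 − r_1²)
r_1² = (0.08)² = 0.0064
Numerator = -0.598 − 0.0064 = -0.6044; denominator = 1 − 0.0064 = 0.9936
φ_{22} = -0.6044 / 0.9936 = -0.608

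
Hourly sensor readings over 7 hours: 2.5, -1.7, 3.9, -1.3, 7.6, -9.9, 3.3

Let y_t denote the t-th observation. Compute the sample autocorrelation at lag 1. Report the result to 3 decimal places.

-0.702

Mean ȳ = (2.5 − 1.7 + 3.9 − 1.3 + 7.6 − 9.9 + 3.3)/7 = 0.6286
Deviations from mean: 1.8714, -2.3286, 3.2714, -1.9286, 6.9714, -10.5286, 2.6714
Σ(y_t−ȳ)(y_{t+1}−ȳ) = (-4.3578) + (-7.6178) + (-6.3092) + (-13.4449) + (-73.3992) + (-28.1263) = -133.2551
Denominator Σ(y_t−ȳ)² = 189.9343
r_1 = -133.2551 / 189.9343 = -0.702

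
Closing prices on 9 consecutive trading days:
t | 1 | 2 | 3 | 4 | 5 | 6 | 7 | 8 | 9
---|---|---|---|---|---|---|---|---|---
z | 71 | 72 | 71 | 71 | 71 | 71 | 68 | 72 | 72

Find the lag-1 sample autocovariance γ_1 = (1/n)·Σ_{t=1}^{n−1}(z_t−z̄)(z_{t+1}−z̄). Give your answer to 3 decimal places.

Mean z̄ = (71 + 72 + 71 + 71 + 71 + 71 + 68 + 72 + 72)/9 = 71.0000
Σ_{t=1}^{8}(z_t−z̄)(z_{t+1}−z̄) = -2.0000
γ_1 = -2.0000 / 9 = -0.222

-0.222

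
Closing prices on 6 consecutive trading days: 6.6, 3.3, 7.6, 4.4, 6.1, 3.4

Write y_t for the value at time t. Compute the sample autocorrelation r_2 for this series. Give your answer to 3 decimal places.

0.526

Mean ȳ = (6.6 + 3.3 + 7.6 + 4.4 + 6.1 + 3.4)/6 = 5.2333
Numerator Σ_{t=1}^{4}(y_t−ȳ)(y_{t+2}−ȳ) = 8.4244
Denominator Σ(y_t−ȳ)² = 16.0133
r_2 = 8.4244 / 16.0133 = 0.526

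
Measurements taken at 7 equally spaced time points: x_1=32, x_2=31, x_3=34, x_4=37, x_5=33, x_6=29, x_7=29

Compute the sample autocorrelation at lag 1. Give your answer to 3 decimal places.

0.377

Mean x̄ = (32 + 31 + 34 + 37 + 33 + 29 + 29)/7 = 32.1429
Deviations from mean: -0.1429, -1.1429, 1.8571, 4.8571, 0.8571, -3.1429, -3.1429
Numerator Σ_{t=1}^{6}(x_t−x̄)(x_{t+1}−x̄) = 18.4082
Denominator Σ(x_t−x̄)² = 48.8571
r_1 = 18.4082 / 48.8571 = 0.377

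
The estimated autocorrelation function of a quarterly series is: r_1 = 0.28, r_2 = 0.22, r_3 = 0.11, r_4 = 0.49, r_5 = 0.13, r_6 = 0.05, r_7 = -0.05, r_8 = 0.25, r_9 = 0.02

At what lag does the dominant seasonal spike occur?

4

The largest autocorrelation is r_4 = 0.49; the remaining lags stay at or below 0.28. The elevated value at lag 1 (0.28), dropping to 0.22 at lag 2, reflects decaying short-term dependence rather than seasonality.
The dominant spike at lag 4 indicates a seasonal period of 4.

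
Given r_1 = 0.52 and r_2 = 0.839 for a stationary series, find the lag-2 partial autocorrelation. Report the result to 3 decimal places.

0.779

φ_{22} = (r_2 − r_1²) / (1 − r_1²)
r_1² = (0.52)² = 0.2704
Numerator = 0.839 − 0.2704 = 0.5686; denominator = 1 − 0.2704 = 0.7296
φ_{22} = 0.5686 / 0.7296 = 0.779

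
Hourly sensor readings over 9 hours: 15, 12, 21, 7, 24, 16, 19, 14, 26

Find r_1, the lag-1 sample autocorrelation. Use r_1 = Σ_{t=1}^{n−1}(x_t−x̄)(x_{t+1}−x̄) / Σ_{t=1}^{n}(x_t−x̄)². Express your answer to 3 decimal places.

-0.559

Mean x̄ = (15 + 12 + 21 + 7 + 24 + 16 + 19 + 14 + 26)/9 = 17.1111
Numerator Σ_{t=1}^{8}(x_t−x̄)(x_{t+1}−x̄) = -161.3457
Denominator Σ(x_t−x̄)² = 288.8889
r_1 = -161.3457 / 288.8889 = -0.559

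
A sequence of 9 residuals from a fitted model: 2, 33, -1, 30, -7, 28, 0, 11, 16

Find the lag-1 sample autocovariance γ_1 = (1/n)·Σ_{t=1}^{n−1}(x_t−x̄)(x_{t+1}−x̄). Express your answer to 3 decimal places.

-172.405

Mean x̄ = (2 + 33 − 1 + 30 − 7 + 28 + 0 + 11 + 16)/9 = 12.4444
Σ_{t=1}^{8}(x_t−x̄)(x_{t+1}−x̄) = -1551.6420
γ_1 = -1551.6420 / 9 = -172.405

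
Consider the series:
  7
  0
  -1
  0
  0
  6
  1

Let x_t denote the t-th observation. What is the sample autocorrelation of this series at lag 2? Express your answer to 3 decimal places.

-0.192

Mean x̄ = (7 + 0 − 1 + 0 + 0 + 6 + 1)/7 = 1.8571
Deviations from mean: 5.1429, -1.8571, -2.8571, -1.8571, -1.8571, 4.1429, -0.8571
Σ(x_t−x̄)(x_{t+2}−x̄) = (-14.6939) + (3.4490) + (5.3061) + (-7.6939) + (1.5918) = -12.0408
Denominator Σ(x_t−x̄)² = 62.8571
r_2 = -12.0408 / 62.8571 = -0.192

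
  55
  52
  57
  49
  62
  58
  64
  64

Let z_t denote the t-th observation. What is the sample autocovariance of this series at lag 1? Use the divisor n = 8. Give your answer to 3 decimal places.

Mean z̄ = (55 + 52 + 57 + 49 + 62 + 58 + 64 + 64)/8 = 57.6250
Deviations: -2.6250, -5.6250, -0.6250, -8.6250, 4.3750, 0.3750, 6.3750, 6.3750
Σ_{t=1}^{7}(z_t−z̄)(z_{t+1}−z̄) = 30.6094
γ_1 = 30.6094 / 8 = 3.826

3.826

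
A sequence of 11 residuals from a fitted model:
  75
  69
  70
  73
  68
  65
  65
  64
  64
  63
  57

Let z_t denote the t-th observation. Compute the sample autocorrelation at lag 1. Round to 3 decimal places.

0.448

Mean z̄ = (75 + 69 + 70 + 73 + 68 + 65 + 65 + 64 + 64 + 63 + 57)/11 = 66.6364
Numerator Σ_{t=1}^{10}(z_t−z̄)(z_{t+1}−z̄) = 114.1405
Denominator Σ(z_t−z̄)² = 254.5455
r_1 = 114.1405 / 254.5455 = 0.448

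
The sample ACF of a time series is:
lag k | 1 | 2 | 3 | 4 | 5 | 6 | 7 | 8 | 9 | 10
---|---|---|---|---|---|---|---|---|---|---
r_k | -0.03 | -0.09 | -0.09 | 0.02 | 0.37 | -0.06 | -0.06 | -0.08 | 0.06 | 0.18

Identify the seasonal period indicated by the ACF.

The largest autocorrelation is r_5 = 0.37, with a weaker echo at lag 10 (0.18); the remaining lags stay at or below 0.06.
The dominant spike at lag 5 indicates a seasonal period of 5.

5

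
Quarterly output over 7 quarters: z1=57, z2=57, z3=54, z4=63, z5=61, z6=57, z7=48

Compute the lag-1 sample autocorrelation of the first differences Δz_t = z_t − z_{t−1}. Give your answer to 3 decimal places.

First differences Δz: 0, -3, 9, -2, -4, -9
Mean of differences = -1.5000
Numerator Σ(Δz_t−Δz̄)(Δz_{t+1}−Δz̄) = -3.2500
Denominator Σ(Δz_t−Δz̄)² = 177.5000
r_1(Δz) = -3.2500 / 177.5000 = -0.018

-0.018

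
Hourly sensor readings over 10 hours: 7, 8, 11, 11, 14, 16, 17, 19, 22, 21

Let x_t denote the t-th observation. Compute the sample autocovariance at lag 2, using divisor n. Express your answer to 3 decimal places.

Mean x̄ = (7 + 8 + 11 + 11 + 14 + 16 + 17 + 19 + 22 + 21)/10 = 14.6000
Σ_{t=1}^{8}(x_t−x̄)(x_{t+2}−x̄) = 98.8800
γ_2 = 98.8800 / 10 = 9.888

9.888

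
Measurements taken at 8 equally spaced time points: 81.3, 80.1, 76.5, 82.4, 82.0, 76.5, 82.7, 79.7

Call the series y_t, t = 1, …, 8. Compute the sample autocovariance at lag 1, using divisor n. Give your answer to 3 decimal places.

-2.642

Mean ȳ = (81.3 + 80.1 + 76.5 + 82.4 + 82.0 + 76.5 + 82.7 + 79.7)/8 = 80.1500
Σ_{t=1}^{7}(y_t−ȳ)(y_{t+1}−ȳ) = -21.1325
γ_1 = -21.1325 / 8 = -2.642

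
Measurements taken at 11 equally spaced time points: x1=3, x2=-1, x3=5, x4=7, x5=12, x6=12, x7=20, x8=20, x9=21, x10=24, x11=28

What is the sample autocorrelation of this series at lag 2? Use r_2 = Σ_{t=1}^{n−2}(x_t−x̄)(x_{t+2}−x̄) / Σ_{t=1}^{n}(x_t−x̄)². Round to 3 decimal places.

0.457

Mean x̄ = (3 − 1 + 5 + 7 + 12 + 12 + 20 + 20 + 21 + 24 + 28)/11 = 13.7273
Numerator Σ_{t=1}^{9}(x_t−x̄)(x_{t+2}−x̄) = 411.5785
Denominator Σ(x_t−x̄)² = 900.1818
r_2 = 411.5785 / 900.1818 = 0.457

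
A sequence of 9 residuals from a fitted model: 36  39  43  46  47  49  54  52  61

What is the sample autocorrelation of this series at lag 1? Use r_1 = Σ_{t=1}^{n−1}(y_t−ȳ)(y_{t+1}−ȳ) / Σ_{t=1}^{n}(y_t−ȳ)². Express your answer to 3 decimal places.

0.511

Mean ȳ = (36 + 39 + 43 + 46 + 47 + 49 + 54 + 52 + 61)/9 = 47.4444
Numerator Σ_{t=1}^{8}(y_t−ȳ)(y_{t+1}−ȳ) = 242.3580
Denominator Σ(y_t−ȳ)² = 474.2222
r_1 = 242.3580 / 474.2222 = 0.511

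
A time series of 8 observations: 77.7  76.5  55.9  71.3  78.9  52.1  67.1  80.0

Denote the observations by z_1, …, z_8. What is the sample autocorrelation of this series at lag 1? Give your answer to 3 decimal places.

Mean z̄ = (77.7 + 76.5 + 55.9 + 71.3 + 78.9 + 52.1 + 67.1 + 80.0)/8 = 69.9375
Deviations from mean: 7.7625, 6.5625, -14.0375, 1.3625, 8.9625, -17.8375, -2.8375, 10.0625
Σ(z_t−z̄)(z_{t+1}−z̄) = (50.9414) + (-92.1211) + (-19.1261) + (12.2114) + (-159.8686) + (50.6139) + (-28.5523) = -185.9014
Denominator Σ(z_t−z̄)² = 810.0388
r_1 = -185.9014 / 810.0388 = -0.229

-0.229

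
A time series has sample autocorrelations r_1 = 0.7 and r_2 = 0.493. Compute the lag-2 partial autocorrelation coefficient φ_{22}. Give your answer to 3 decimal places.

0.006

φ_{22} = (r_2 − r_1²) / (1 − r_1²)
r_1² = (0.7)² = 0.49
Numerator = 0.493 − 0.4900 = 0.0030; denominator = 1 − 0.4900 = 0.5100
φ_{22} = 0.0030 / 0.5100 = 0.006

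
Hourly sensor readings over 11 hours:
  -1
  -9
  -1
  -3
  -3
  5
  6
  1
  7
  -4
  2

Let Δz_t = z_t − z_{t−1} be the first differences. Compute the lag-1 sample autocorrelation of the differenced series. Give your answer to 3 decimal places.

First differences Δz: -8, 8, -2, 0, 8, 1, -5, 6, -11, 6
Mean of differences = 0.3000
Numerator Σ(Δz_t−Δz̄)(Δz_{t+1}−Δz̄) = -240.5900
Denominator Σ(Δz_t−Δz̄)² = 414.1000
r_1(Δz) = -240.5900 / 414.1000 = -0.581

-0.581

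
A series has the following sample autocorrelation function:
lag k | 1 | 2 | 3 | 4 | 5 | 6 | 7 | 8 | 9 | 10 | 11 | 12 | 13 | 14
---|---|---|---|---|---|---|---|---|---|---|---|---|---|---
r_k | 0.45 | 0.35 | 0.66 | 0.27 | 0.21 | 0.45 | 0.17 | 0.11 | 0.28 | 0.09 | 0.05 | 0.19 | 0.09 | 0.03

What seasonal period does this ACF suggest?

3

The largest autocorrelation is r_3 = 0.66; the remaining lags stay at or below 0.45. The elevated value at lag 1 (0.45), dropping to 0.35 at lag 2, reflects decaying short-term dependence rather than seasonality.
The dominant spike at lag 3 indicates a seasonal period of 3.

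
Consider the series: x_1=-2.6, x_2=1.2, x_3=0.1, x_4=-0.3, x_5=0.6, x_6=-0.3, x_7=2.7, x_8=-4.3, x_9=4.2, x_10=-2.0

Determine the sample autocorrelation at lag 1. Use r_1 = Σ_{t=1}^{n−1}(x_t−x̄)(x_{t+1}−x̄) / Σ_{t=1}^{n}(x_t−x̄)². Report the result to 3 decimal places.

Mean x̄ = (-2.6 + 1.2 + 0.1 − 0.3 + 0.6 − 0.3 + 2.7 − 4.3 + 4.2 − 2.0)/10 = -0.0700
Numerator Σ_{t=1}^{9}(x_t−x̄)(x_{t+1}−x̄) = -42.0019
Denominator Σ(x_t−x̄)² = 56.1210
r_1 = -42.0019 / 56.1210 = -0.748

-0.748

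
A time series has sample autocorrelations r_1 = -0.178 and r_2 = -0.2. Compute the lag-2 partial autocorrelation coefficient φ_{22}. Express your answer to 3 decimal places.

φ_{22} = (r_2 − r_1²) / (1 − r_1²)
r_1² = (-0.178)² = 0.031684
Numerator = -0.2 − 0.0317 = -0.2317; denominator = 1 − 0.0317 = 0.9683
φ_{22} = -0.2317 / 0.9683 = -0.239

-0.239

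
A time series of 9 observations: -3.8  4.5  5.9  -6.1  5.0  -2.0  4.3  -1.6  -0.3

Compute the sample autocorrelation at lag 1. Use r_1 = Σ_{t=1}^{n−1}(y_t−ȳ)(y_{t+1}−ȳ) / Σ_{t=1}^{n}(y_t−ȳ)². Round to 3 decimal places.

-0.582

Mean ȳ = (-3.8 + 4.5 + 5.9 − 6.1 + 5.0 − 2.0 + 4.3 − 1.6 − 0.3)/9 = 0.6556
Numerator Σ_{t=1}^{8}(y_t−ȳ)(y_{t+1}−ȳ) = -89.0253
Denominator Σ(y_t−ȳ)² = 152.9822
r_1 = -89.0253 / 152.9822 = -0.582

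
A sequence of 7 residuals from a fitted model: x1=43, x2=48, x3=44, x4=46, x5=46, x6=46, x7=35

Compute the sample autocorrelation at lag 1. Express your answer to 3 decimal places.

-0.127

Mean x̄ = (43 + 48 + 44 + 46 + 46 + 46 + 35)/7 = 44.0000
Numerator Σ_{t=1}^{6}(x_t−x̄)(x_{t+1}−x̄) = -14.0000
Denominator Σ(x_t−x̄)² = 110.0000
r_1 = -14.0000 / 110.0000 = -0.127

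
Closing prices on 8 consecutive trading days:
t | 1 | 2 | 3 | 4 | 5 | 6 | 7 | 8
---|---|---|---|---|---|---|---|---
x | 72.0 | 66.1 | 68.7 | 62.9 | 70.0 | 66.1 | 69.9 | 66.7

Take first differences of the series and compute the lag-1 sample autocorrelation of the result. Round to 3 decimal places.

-0.768

First differences Δx: -5.9, 2.6, -5.8, 7.1, -3.9, 3.8, -3.2
Mean of differences = -0.7571
Numerator Σ(Δx_t−Δx̄)(Δx_{t+1}−Δx̄) = -123.9661
Denominator Σ(Δx_t−Δx̄)² = 161.4971
r_1(Δx) = -123.9661 / 161.4971 = -0.768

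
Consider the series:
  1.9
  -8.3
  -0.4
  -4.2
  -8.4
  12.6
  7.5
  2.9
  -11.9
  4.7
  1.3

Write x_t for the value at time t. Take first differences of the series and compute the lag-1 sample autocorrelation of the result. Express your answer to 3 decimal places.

-0.419

First differences Δx: -10.2, 7.9, -3.8, -4.2, 21.0, -5.1, -4.6, -14.8, 16.6, -3.4
Mean of differences = -0.0600
Numerator Σ(Δx_t−Δx̄)(Δx_{t+1}−Δx̄) = -499.7436
Denominator Σ(Δx_t−Δx̄)² = 1192.8240
r_1(Δx) = -499.7436 / 1192.8240 = -0.419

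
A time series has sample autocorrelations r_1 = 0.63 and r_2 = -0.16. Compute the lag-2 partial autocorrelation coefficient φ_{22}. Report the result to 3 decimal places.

φ_{22} = (r_2 − r_1²) / (1 − r_1²)
r_1² = (0.63)² = 0.3969
Numerator = -0.16 − 0.3969 = -0.5569; denominator = 1 − 0.3969 = 0.6031
φ_{22} = -0.5569 / 0.6031 = -0.923

-0.923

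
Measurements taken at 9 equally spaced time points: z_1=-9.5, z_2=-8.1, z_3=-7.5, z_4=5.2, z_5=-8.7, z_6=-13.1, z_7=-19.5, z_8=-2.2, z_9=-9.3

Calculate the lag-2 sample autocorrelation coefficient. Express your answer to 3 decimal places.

-0.207

Mean z̄ = (-9.5 − 8.1 − 7.5 + 5.2 − 8.7 − 13.1 − 19.5 − 2.2 − 9.3)/9 = -8.0778
Σ(z_t−z̄)(z_{t+2}−z̄) = (-0.8217) + (-0.2951) + (-0.3595) + (-66.6840) + (7.1072) + (-29.5195) + (13.9605) = -76.6121
Denominator Σ(z_t−z̄)² = 370.7756
r_2 = -76.6121 / 370.7756 = -0.207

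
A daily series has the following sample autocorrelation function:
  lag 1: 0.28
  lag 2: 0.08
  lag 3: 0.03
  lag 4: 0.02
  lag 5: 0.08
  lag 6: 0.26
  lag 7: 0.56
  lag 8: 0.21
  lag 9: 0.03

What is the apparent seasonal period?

7

The largest autocorrelation is r_7 = 0.56; the remaining lags stay at or below 0.28. The elevated value at lag 1 (0.28), dropping to 0.08 at lag 2, reflects decaying short-term dependence rather than seasonality.
The dominant spike at lag 7 indicates a seasonal period of 7.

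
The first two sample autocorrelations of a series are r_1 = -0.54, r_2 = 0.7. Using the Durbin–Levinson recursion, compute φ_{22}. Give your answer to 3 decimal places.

0.577

φ_{22} = (r_2 − r_1²) / (1 − r_1²)
r_1² = (-0.54)² = 0.2916
Numerator = 0.7 − 0.2916 = 0.4084; denominator = 1 − 0.2916 = 0.7084
φ_{22} = 0.4084 / 0.7084 = 0.577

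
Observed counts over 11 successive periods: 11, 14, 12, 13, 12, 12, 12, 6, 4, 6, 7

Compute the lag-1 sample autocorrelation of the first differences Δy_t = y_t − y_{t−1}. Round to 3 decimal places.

First differences Δy: 3, -2, 1, -1, 0, 0, -6, -2, 2, 1
Mean of differences = -0.4000
Numerator Σ(Δy_t−Δȳ)(Δy_{t+1}−Δȳ) = -2.3600
Denominator Σ(Δy_t−Δȳ)² = 58.4000
r_1(Δy) = -2.3600 / 58.4000 = -0.040

-0.040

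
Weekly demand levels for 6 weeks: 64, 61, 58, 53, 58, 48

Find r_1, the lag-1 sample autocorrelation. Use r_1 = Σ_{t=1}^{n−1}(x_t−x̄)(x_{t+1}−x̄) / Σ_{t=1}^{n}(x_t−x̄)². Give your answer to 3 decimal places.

Mean x̄ = (64 + 61 + 58 + 53 + 58 + 48)/6 = 57.0000
Σ(x_t−x̄)(x_{t+1}−x̄) = (28.0000) + (4.0000) + (-4.0000) + (-4.0000) + (-9.0000) = 15.0000
Denominator Σ(x_t−x̄)² = 164.0000
r_1 = 15.0000 / 164.0000 = 0.091

0.091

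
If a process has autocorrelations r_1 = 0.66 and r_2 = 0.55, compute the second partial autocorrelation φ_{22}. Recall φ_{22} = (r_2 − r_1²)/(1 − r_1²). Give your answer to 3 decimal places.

0.203

φ_{22} = (r_2 − r_1²) / (1 − r_1²)
r_1² = (0.66)² = 0.4356
Numerator = 0.55 − 0.4356 = 0.1144; denominator = 1 − 0.4356 = 0.5644
φ_{22} = 0.1144 / 0.5644 = 0.203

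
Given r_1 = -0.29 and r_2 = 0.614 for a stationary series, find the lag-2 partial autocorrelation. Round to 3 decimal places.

φ_{22} = (r_2 − r_1²) / (1 − r_1²)
r_1² = (-0.29)² = 0.0841
Numerator = 0.614 − 0.0841 = 0.5299; denominator = 1 − 0.0841 = 0.9159
φ_{22} = 0.5299 / 0.9159 = 0.579

0.579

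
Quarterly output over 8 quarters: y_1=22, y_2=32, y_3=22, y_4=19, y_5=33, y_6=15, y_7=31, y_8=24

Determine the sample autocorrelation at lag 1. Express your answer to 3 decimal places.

-0.717

Mean ȳ = (22 + 32 + 22 + 19 + 33 + 15 + 31 + 24)/8 = 24.7500
Σ(y_t−ȳ)(y_{t+1}−ȳ) = (-19.9375) + (-19.9375) + (15.8125) + (-47.4375) + (-80.4375) + (-60.9375) + (-4.6875) = -217.5625
Denominator Σ(y_t−ȳ)² = 303.5000
r_1 = -217.5625 / 303.5000 = -0.717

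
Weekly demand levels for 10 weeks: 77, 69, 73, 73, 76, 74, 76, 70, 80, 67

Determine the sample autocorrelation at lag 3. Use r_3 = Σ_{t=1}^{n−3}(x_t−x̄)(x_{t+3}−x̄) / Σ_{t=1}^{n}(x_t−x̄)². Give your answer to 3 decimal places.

Mean x̄ = (77 + 69 + 73 + 73 + 76 + 74 + 76 + 70 + 80 + 67)/10 = 73.5000
Numerator Σ_{t=1}^{7}(x_t−x̄)(x_{t+3}−x̄) = -36.2500
Denominator Σ(x_t−x̄)² = 142.5000
r_3 = -36.2500 / 142.5000 = -0.254

-0.254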